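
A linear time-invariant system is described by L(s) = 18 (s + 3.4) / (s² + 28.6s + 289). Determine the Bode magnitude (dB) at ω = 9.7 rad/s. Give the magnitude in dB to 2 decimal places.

|j9.7 + 3.4| = √(9.7² + 3.4²) = 10.28
|(j9.7)² + 28.6(j9.7) + 289| = |194.91 + j277.42| = 339
|L(j9.7)| = 18 × 10.28 / 339 = 0.54569
20 log₁₀(0.54569) = -5.261 dB

-5.26 dB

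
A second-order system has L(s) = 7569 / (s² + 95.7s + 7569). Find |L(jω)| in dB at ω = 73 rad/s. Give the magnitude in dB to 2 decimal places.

|(j73)² + 95.7(j73) + 7569| = |2240 + j6986.1| = 7336
|L(j73)| = 7569 / 7336 = 1.0317
20 log₁₀(1.0317) = 0.271 dB

0.27 dB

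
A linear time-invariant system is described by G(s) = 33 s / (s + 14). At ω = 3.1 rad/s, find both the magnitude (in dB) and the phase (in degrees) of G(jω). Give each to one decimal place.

|G| = 17.1 dB, ∠G = 77.5 deg

|j3.1| = 3.1
|j3.1 + 14| = √(3.1² + 14²) = 14.34
|G(j3.1)| = 33 × 3.1 / 14.34 = 7.1343
20 log₁₀(7.1343) = 17.07 dB
∠(j3.1) = 90.00°
∠(j3.1 + 14) = arctan(3.1/14) = 12.49°
∠G(j3.1) = 90.00° − 12.49° = 77.51°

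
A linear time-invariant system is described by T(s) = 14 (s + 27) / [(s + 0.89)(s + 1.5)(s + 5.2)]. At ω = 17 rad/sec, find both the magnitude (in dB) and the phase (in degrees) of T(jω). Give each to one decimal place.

|T| = -21.3 dB, ∠T = -212.8°

|j17 + 27| = √(17² + 27²) = 31.91
|j17 + 0.89| = √(17² + 0.89²) = 17.02
|j17 + 1.5| = √(17² + 1.5²) = 17.07
|j17 + 5.2| = √(17² + 5.2²) = 17.78
|T(j17)| = 14 × 31.91 / (17.02 × 17.07 × 17.78) = 0.086488
20 log₁₀(0.086488) = -21.26 dB
∠(j17 + 27) = arctan(17/27) = 32.20°
∠(j17 + 0.89) = arctan(17/0.89) = 87.00°
∠(j17 + 1.5) = arctan(17/1.5) = 84.96°
∠(j17 + 5.2) = arctan(17/5.2) = 72.99°
∠T(j17) = 32.20° − (87.00° + 84.96° + 72.99°) = -212.76°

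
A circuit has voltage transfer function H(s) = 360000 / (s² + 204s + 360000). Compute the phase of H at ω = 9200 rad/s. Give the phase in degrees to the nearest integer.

∠[(j9200)² + 204(j9200) + 360000] = ∠[-8.428e+07 + j1.8768e+06] = 178.72°
∠H(j9200) = −178.72° = -178.72°

-179°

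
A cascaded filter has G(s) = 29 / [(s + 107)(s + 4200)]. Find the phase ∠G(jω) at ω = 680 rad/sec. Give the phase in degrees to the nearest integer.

∠(j680 + 107) = arctan(680/107) = 81.06°
∠(j680 + 4200) = arctan(680/4200) = 9.20°
∠G(j680) = − (81.06° + 9.20°) = -90.25°

-90°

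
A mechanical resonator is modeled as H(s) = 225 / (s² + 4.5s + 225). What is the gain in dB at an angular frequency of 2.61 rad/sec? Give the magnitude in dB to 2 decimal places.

|(j2.61)² + 4.5(j2.61) + 225| = |218.19 + j11.745| = 218.5
|H(j2.61)| = 225 / 218.5 = 1.0297
20 log₁₀(1.0297) = 0.254 dB

0.25 dB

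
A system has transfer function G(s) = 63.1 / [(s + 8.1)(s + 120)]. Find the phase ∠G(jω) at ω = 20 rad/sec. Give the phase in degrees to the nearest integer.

-77°

∠(j20 + 8.1) = arctan(20/8.1) = 67.95°
∠(j20 + 120) = arctan(20/120) = 9.46°
∠G(j20) = − (67.95° + 9.46°) = -77.41°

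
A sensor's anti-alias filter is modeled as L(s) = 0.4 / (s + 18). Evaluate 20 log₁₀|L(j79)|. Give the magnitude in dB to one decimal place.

|j79 + 18| = √(79² + 18²) = 81.02
|L(j79)| = 0.4 / 81.02 = 0.0049368
20 log₁₀(0.0049368) = -46.13 dB

-46.1 dB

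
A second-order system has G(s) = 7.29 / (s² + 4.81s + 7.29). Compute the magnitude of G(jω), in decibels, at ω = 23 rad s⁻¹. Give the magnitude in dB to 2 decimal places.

-37.29 dB

|(j23)² + 4.81(j23) + 7.29| = |-521.71 + j110.63| = 533.3
|G(j23)| = 7.29 / 533.3 = 0.013669
20 log₁₀(0.013669) = -37.285 dB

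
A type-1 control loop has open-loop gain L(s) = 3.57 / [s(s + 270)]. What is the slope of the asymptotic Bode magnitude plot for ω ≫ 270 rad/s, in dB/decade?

With 0 zeros and 2 poles, the high-frequency asymptotic slope is 20 × (0 − 2) = -40 dB/decade.

-40 dB/decade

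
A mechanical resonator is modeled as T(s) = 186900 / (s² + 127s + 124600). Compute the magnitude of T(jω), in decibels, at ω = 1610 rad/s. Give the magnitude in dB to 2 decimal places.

|(j1610)² + 127(j1610) + 124600| = |-2.4675e+06 + j2.0447e+05| = 2.476e+06
|T(j1610)| = 186900 / 2.476e+06 = 0.075486
20 log₁₀(0.075486) = -22.443 dB

-22.44 dB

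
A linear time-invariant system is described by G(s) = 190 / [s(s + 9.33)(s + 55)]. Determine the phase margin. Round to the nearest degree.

Gain crossover: |G(jω)| = 1 at ω ≈ 0.37 rad/s.
∠G(j0.37) = −90° − arctan(0.37/9.33) − arctan(0.37/55) ≈ -92.66°
PM = 180° + (-92.66°) = 87.34°

87 deg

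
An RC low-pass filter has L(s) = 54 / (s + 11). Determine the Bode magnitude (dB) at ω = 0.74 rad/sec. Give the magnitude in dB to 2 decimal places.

|j0.74 + 11| = √(0.74² + 11²) = 11.02
|L(j0.74)| = 54 / 11.02 = 4.898
20 log₁₀(4.898) = 13.800 dB

13.80 dB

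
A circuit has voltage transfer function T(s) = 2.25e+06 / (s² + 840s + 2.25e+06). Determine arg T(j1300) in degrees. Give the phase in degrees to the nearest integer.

-63°

∠[(j1300)² + 840(j1300) + 2.25e+06] = ∠[5.6e+05 + j1.092e+06] = 62.85°
∠T(j1300) = −62.85° = -62.85°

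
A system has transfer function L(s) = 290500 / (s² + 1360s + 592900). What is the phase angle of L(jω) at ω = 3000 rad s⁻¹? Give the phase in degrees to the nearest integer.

-154°

∠[(j3000)² + 1360(j3000) + 592900] = ∠[-8.4071e+06 + j4.08e+06] = 154.11°
∠L(j3000) = −154.11° = -154.11°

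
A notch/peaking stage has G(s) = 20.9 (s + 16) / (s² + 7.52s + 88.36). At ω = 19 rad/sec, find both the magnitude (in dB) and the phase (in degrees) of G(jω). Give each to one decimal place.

|G| = 4.5 dB, ∠G = -102.4°

|j19 + 16| = √(19² + 16²) = 24.84
|(j19)² + 7.52(j19) + 88.36| = |-272.64 + j142.88| = 307.8
|G(j19)| = 20.9 × 24.84 / 307.8 = 1.6866
20 log₁₀(1.6866) = 4.54 dB
∠(j19 + 16) = arctan(19/16) = 49.90°
∠[(j19)² + 7.52(j19) + 88.36] = ∠[-272.64 + j142.88] = 152.34°
∠G(j19) = 49.90° − 152.34° = -102.44°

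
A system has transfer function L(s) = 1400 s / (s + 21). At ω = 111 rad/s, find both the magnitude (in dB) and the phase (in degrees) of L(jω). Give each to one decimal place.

|L| = 62.8 dB, ∠L = 10.7°

|j111| = 111
|j111 + 21| = √(111² + 21²) = 113
|L(j111)| = 1400 × 111 / 113 = 1375.6
20 log₁₀(1375.6) = 62.77 dB
∠(j111) = 90.00°
∠(j111 + 21) = arctan(111/21) = 79.29°
∠L(j111) = 90.00° − 79.29° = 10.71°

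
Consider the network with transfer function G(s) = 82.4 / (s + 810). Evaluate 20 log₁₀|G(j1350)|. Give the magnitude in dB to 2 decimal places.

-25.62 dB

|j1350 + 810| = √(1350² + 810²) = 1574
|G(j1350)| = 82.4 / 1574 = 0.052339
20 log₁₀(0.052339) = -25.624 dB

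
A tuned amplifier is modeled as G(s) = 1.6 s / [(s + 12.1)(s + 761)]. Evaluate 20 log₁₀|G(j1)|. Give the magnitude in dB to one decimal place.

|j1| = 1
|j1 + 12.1| = √(1² + 12.1²) = 12.14
|j1 + 761| = √(1² + 761²) = 761
|G(j1)| = 1.6 × 1 / (12.14 × 761) = 0.00017317
20 log₁₀(0.00017317) = -75.23 dB

-75.2 dB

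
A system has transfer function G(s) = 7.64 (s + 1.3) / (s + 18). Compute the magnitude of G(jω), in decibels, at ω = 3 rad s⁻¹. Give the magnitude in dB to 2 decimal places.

|j3 + 1.3| = √(3² + 1.3²) = 3.27
|j3 + 18| = √(3² + 18²) = 18.25
|G(j3)| = 7.64 × 3.27 / 18.25 = 1.3689
20 log₁₀(1.3689) = 2.727 dB

2.73 dB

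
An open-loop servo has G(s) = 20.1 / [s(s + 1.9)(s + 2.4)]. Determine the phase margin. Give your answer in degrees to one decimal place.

-0.7°

Gain crossover: |G(jω)| = 1 at ω ≈ 2.16 rad/sec.
∠G(j2.16) = −90° − arctan(2.16/1.9) − arctan(2.16/2.4) ≈ -180.70°
PM = 180° + (-180.70°) = -0.70°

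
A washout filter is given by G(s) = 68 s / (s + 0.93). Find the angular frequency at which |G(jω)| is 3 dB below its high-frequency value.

For a single-pole high-pass, the −3 dB point is at the pole: ω = 0.93 rad s⁻¹.

0.93 rad s⁻¹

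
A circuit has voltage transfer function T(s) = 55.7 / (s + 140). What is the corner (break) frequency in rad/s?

The single real pole at s = −140 gives a corner at ω = 140 rad/s.

140 rad/s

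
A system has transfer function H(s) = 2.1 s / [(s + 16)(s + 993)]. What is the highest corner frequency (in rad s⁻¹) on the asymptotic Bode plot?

993 rad s⁻¹

Break frequencies occur at each pole and zero magnitude: 16 rad s⁻¹, 993 rad s⁻¹.
The highest is 993 rad s⁻¹.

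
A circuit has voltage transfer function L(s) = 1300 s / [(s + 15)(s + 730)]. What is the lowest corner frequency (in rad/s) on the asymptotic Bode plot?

15 rad/s

Break frequencies occur at each pole and zero magnitude: 15 rad/s, 730 rad/s.
The lowest is 15 rad/s.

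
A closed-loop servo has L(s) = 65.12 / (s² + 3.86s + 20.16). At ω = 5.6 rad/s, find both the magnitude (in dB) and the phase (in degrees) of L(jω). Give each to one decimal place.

|L| = 8.5 dB, ∠L = -117.4°

|(j5.6)² + 3.86(j5.6) + 20.16| = |-11.2 + j21.616| = 24.35
|L(j5.6)| = 65.12 / 24.35 = 2.6749
20 log₁₀(2.6749) = 8.55 dB
∠[(j5.6)² + 3.86(j5.6) + 20.16] = ∠[-11.2 + j21.616] = 117.39°
∠L(j5.6) = −117.39° = -117.39°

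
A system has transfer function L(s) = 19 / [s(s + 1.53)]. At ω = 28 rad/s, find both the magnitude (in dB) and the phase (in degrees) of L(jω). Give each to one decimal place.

|j28 + 1.53| = √(28² + 1.53²) = 28.04
|j28| = 28
|L(j28)| = 19 / (28.04 × 28) = 0.024199
20 log₁₀(0.024199) = -32.32 dB
∠(j28 + 1.53) = arctan(28/1.53) = 86.87°
∠(j28) = 90.00°
∠L(j28) = − (86.87° + 90.00°) = -176.87°

|L| = -32.3 dB, ∠L = -176.9°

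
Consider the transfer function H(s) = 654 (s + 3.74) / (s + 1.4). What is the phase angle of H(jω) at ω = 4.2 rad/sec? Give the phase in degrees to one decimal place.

∠(j4.2 + 3.74) = arctan(4.2/3.74) = 48.32°
∠(j4.2 + 1.4) = arctan(4.2/1.4) = 71.57°
∠H(j4.2) = 48.32° − 71.57° = -23.25°

-23.2°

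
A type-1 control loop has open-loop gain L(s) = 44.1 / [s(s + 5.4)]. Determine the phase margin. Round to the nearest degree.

Gain crossover: |L(jω)| = 1 at ω ≈ 5.65 rad/s.
∠L(j5.65) = −90° − arctan(5.65/5.4) ≈ -136.27°
PM = 180° + (-136.27°) = 43.73°

44 deg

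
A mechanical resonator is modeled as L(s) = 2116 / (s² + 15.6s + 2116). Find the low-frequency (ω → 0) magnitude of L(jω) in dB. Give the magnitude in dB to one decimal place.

L(0) = 2116 / 2116 = 1
20 log₁₀(1) = 0.00 dB

0.0 dB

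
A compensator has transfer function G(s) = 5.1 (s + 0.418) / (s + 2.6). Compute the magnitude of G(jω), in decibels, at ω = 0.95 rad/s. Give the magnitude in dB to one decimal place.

5.6 dB

|j0.95 + 0.418| = √(0.95² + 0.418²) = 1.038
|j0.95 + 2.6| = √(0.95² + 2.6²) = 2.768
|G(j0.95)| = 5.1 × 1.038 / 2.768 = 1.9122
20 log₁₀(1.9122) = 5.63 dB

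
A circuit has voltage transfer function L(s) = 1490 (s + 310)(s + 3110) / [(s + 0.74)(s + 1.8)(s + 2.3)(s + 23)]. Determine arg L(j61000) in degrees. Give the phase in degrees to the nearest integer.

∠(j61000 + 310) = arctan(61000/310) = 89.71°
∠(j61000 + 3110) = arctan(61000/3110) = 87.08°
∠(j61000 + 0.74) = arctan(61000/0.74) = 90.00°
∠(j61000 + 1.8) = arctan(61000/1.8) = 90.00°
∠(j61000 + 2.3) = arctan(61000/2.3) = 90.00°
∠(j61000 + 23) = arctan(61000/23) = 89.98°
∠L(j61000) = 89.71° + 87.08° − (90.00° + 90.00° + 90.00° + 89.98°) = -183.18°

-183°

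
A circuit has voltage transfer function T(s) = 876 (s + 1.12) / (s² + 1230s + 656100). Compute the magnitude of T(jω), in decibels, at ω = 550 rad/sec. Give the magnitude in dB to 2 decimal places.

|j550 + 1.12| = √(550² + 1.12²) = 550
|(j550)² + 1230(j550) + 656100| = |3.536e+05 + j6.765e+05| = 7.633e+05
|T(j550)| = 876 × 550 / 7.633e+05 = 0.63118
20 log₁₀(0.63118) = -3.997 dB

-4.00 dB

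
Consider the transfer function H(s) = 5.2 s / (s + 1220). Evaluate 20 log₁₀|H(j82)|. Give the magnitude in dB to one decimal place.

|j82| = 82
|j82 + 1220| = √(82² + 1220²) = 1223
|H(j82)| = 5.2 × 82 / 1223 = 0.34872
20 log₁₀(0.34872) = -9.15 dB

-9.2 dB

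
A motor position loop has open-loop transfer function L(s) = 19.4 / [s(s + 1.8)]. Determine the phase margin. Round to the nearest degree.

Gain crossover: |L(jω)| = 1 at ω ≈ 4.22 rad/s.
∠L(j4.22) = −90° − arctan(4.22/1.8) ≈ -156.92°
PM = 180° + (-156.92°) = 23.08°

23 deg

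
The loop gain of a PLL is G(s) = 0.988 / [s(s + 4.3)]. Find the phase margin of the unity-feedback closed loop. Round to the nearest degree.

87 deg

Gain crossover: |G(jω)| = 1 at ω ≈ 0.229 rad/s.
∠G(j0.229) = −90° − arctan(0.229/4.3) ≈ -93.05°
PM = 180° + (-93.05°) = 86.95°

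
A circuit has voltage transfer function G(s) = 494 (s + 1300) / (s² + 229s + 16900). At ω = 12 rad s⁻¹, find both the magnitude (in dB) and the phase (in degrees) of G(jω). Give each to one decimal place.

|j12 + 1300| = √(12² + 1300²) = 1300
|(j12)² + 229(j12) + 16900| = |16756 + j2748| = 1.698e+04
|G(j12)| = 494 × 1300 / 1.698e+04 = 37.823
20 log₁₀(37.823) = 31.56 dB
∠(j12 + 1300) = arctan(12/1300) = 0.53°
∠[(j12)² + 229(j12) + 16900] = ∠[16756 + j2748] = 9.31°
∠G(j12) = 0.53° − 9.31° = -8.78°

|G| = 31.6 dB, ∠G = -8.8°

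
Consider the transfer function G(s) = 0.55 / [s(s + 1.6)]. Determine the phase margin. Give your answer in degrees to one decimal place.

78.1°

Gain crossover: |G(jω)| = 1 at ω ≈ 0.336 rad/s.
∠G(j0.336) = −90° − arctan(0.336/1.6) ≈ -101.87°
PM = 180° + (-101.87°) = 78.13°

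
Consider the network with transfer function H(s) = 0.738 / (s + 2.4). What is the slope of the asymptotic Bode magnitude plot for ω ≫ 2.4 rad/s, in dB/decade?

-20 dB/decade

With 0 zeros and 1 pole, the high-frequency asymptotic slope is 20 × (0 − 1) = -20 dB/decade.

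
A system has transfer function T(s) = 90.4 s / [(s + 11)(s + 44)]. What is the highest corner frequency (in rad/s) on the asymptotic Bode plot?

Break frequencies occur at each pole and zero magnitude: 11 rad/s, 44 rad/s.
The highest is 44 rad/s.

44 rad/s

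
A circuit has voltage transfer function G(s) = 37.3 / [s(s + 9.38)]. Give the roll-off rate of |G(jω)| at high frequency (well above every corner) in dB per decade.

With 0 zeros and 2 poles, the high-frequency asymptotic slope is 20 × (0 − 2) = -40 dB/decade.

-40 dB/decade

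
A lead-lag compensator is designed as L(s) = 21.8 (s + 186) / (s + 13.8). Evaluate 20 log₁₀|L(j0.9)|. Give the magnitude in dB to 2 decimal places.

49.34 dB

|j0.9 + 186| = √(0.9² + 186²) = 186
|j0.9 + 13.8| = √(0.9² + 13.8²) = 13.83
|L(j0.9)| = 21.8 × 186 / 13.83 = 293.21
20 log₁₀(293.21) = 49.343 dB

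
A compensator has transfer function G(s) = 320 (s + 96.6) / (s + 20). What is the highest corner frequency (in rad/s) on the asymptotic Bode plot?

Break frequencies occur at each pole and zero magnitude: 20 rad/s, 96.6 rad/s.
The highest is 96.6 rad/s.

96.6 rad/s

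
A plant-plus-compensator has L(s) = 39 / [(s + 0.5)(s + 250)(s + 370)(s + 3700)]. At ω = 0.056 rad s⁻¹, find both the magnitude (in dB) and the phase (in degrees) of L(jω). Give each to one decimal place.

|L| = -132.9 dB, ∠L = -6.4 deg

|j0.056 + 0.5| = √(0.056² + 0.5²) = 0.5031
|j0.056 + 250| = √(0.056² + 250²) = 250
|j0.056 + 370| = √(0.056² + 370²) = 370
|j0.056 + 3700| = √(0.056² + 3700²) = 3700
|L(j0.056)| = 39 / (0.5031 × 250 × 370 × 3700) = 2.2649e-07
20 log₁₀(2.2649e-07) = -132.90 dB
∠(j0.056 + 0.5) = arctan(0.056/0.5) = 6.39°
∠(j0.056 + 250) = arctan(0.056/250) = 0.01°
∠(j0.056 + 370) = arctan(0.056/370) = 0.01°
∠(j0.056 + 3700) = arctan(0.056/3700) = 0.00°
∠L(j0.056) = − (6.39° + 0.01° + 0.01° + 0.00°) = -6.41°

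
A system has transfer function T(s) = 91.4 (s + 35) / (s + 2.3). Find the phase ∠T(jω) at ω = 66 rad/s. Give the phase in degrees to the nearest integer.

∠(j66 + 35) = arctan(66/35) = 62.06°
∠(j66 + 2.3) = arctan(66/2.3) = 88.00°
∠T(j66) = 62.06° − 88.00° = -25.94°

-26 deg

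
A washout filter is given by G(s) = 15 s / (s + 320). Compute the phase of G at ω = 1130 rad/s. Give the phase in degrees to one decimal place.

15.8 deg

∠(j1130) = 90.00°
∠(j1130 + 320) = arctan(1130/320) = 74.19°
∠G(j1130) = 90.00° − 74.19° = 15.81°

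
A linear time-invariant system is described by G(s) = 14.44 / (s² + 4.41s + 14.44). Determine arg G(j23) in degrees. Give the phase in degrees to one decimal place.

-168.8°

∠[(j23)² + 4.41(j23) + 14.44] = ∠[-514.56 + j101.43] = 168.85°
∠G(j23) = −168.85° = -168.85°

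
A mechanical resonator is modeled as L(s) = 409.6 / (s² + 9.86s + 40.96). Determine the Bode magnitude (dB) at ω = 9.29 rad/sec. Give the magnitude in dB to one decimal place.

12.1 dB

|(j9.29)² + 9.86(j9.29) + 40.96| = |-45.344 + j91.599| = 102.2
|L(j9.29)| = 409.6 / 102.2 = 4.0075
20 log₁₀(4.0075) = 12.06 dB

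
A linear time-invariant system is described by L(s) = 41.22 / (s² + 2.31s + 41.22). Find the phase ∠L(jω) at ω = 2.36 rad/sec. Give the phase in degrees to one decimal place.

-8.7°

∠[(j2.36)² + 2.31(j2.36) + 41.22] = ∠[35.65 + j5.4516] = 8.69°
∠L(j2.36) = −8.69° = -8.69°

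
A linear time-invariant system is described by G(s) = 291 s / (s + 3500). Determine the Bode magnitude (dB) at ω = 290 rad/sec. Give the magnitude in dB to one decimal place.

|j290| = 290
|j290 + 3500| = √(290² + 3500²) = 3512
|G(j290)| = 291 × 290 / 3512 = 24.029
20 log₁₀(24.029) = 27.61 dB

27.6 dB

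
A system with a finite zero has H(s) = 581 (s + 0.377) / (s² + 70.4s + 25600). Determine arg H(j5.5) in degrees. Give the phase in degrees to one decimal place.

85.2°

∠(j5.5 + 0.377) = arctan(5.5/0.377) = 86.08°
∠[(j5.5)² + 70.4(j5.5) + 25600] = ∠[25570 + j387.2] = 0.87°
∠H(j5.5) = 86.08° − 0.87° = 85.21°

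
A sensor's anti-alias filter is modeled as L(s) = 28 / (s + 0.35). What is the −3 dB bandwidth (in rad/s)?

0.35 rad/s

For a single-pole low-pass, the −3 dB point is at the pole: ω = 0.35 rad/s.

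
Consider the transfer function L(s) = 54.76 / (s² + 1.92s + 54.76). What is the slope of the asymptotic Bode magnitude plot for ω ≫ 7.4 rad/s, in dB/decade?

With 0 zeros and 2 poles, the high-frequency asymptotic slope is 20 × (0 − 2) = -40 dB/decade.

-40 dB/decade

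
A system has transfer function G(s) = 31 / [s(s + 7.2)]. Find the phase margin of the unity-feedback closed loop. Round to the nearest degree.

62 deg

Gain crossover: |G(jω)| = 1 at ω ≈ 3.81 rad s⁻¹.
∠G(j3.81) = −90° − arctan(3.81/7.2) ≈ -117.86°
PM = 180° + (-117.86°) = 62.14°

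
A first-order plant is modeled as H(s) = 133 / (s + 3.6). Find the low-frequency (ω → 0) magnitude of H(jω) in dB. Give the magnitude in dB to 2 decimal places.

31.35 dB

H(0) = 133 / 3.6 = 36.944
20 log₁₀(36.944) = 31.351 dB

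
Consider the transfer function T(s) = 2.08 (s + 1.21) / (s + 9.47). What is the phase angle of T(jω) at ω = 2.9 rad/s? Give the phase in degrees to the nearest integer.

50°

∠(j2.9 + 1.21) = arctan(2.9/1.21) = 67.35°
∠(j2.9 + 9.47) = arctan(2.9/9.47) = 17.03°
∠T(j2.9) = 67.35° − 17.03° = 50.33°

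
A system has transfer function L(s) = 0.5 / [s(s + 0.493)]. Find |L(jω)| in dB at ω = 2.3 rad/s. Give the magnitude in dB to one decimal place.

-20.7 dB

|j2.3 + 0.493| = √(2.3² + 0.493²) = 2.352
|j2.3| = 2.3
|L(j2.3)| = 0.5 / (2.352 × 2.3) = 0.092419
20 log₁₀(0.092419) = -20.68 dB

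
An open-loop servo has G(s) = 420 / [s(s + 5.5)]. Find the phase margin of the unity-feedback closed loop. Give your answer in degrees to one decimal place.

Gain crossover: |G(jω)| = 1 at ω ≈ 20.1 rad/s.
∠G(j20.1) = −90° − arctan(20.1/5.5) ≈ -164.72°
PM = 180° + (-164.72°) = 15.28°

15.3°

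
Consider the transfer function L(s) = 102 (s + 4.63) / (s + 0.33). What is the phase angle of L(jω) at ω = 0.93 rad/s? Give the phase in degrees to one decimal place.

∠(j0.93 + 4.63) = arctan(0.93/4.63) = 11.36°
∠(j0.93 + 0.33) = arctan(0.93/0.33) = 70.46°
∠L(j0.93) = 11.36° − 70.46° = -59.11°

-59.1°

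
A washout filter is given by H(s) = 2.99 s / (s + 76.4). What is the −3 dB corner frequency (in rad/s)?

76.4 rad/s

For a single-pole high-pass, the −3 dB point is at the pole: ω = 76.4 rad/s.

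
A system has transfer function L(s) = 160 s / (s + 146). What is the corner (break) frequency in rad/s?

146 rad/s

The single real pole at s = −146 gives a corner at ω = 146 rad/s.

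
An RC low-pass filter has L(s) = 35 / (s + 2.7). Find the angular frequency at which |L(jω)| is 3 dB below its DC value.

For a single-pole low-pass, the −3 dB point is at the pole: ω = 2.7 rad/sec.

2.7 rad/sec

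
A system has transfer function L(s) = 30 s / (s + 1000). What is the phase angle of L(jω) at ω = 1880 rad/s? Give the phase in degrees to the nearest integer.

28°

∠(j1880) = 90.00°
∠(j1880 + 1000) = arctan(1880/1000) = 61.99°
∠L(j1880) = 90.00° − 61.99° = 28.01°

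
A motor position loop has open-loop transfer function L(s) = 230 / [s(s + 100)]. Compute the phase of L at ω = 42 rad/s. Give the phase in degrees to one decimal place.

∠(j42 + 100) = arctan(42/100) = 22.78°
∠(j42) = 90.00°
∠L(j42) = − (22.78° + 90.00°) = -112.78°

-112.8°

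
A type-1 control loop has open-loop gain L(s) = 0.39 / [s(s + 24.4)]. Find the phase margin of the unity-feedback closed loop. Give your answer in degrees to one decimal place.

90.0°

Gain crossover: |L(jω)| = 1 at ω ≈ 0.016 rad/sec.
∠L(j0.016) = −90° − arctan(0.016/24.4) ≈ -90.04°
PM = 180° + (-90.04°) = 89.96°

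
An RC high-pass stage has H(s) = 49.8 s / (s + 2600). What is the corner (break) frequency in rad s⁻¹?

The single real pole at s = −2600 gives a corner at ω = 2600 rad s⁻¹.

2600 rad s⁻¹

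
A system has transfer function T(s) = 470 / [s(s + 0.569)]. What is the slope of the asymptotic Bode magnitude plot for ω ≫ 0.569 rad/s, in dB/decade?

-40 dB/decade

With 0 zeros and 2 poles, the high-frequency asymptotic slope is 20 × (0 − 2) = -40 dB/decade.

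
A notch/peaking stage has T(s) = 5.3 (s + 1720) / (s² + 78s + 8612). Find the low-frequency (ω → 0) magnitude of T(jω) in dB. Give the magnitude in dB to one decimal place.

0.5 dB

T(0) = 5.3 × 1720 / 8612 = 1.0585
20 log₁₀(1.0585) = 0.49 dB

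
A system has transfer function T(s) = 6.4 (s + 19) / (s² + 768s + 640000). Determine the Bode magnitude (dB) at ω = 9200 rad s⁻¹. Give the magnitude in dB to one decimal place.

|j9200 + 19| = √(9200² + 19²) = 9200
|(j9200)² + 768(j9200) + 640000| = |-8.4e+07 + j7.0656e+06| = 8.43e+07
|T(j9200)| = 6.4 × 9200 / 8.43e+07 = 0.00069849
20 log₁₀(0.00069849) = -63.12 dB

-63.1 dB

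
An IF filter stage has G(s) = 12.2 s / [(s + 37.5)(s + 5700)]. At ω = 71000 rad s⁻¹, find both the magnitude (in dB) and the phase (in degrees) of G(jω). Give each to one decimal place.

|G| = -75.3 dB, ∠G = -85.4°

|j71000| = 7.1e+04
|j71000 + 37.5| = √(71000² + 37.5²) = 7.1e+04
|j71000 + 5700| = √(71000² + 5700²) = 7.123e+04
|G(j71000)| = 12.2 × 7.1e+04 / (7.1e+04 × 7.123e+04) = 0.00017128
20 log₁₀(0.00017128) = -75.33 dB
∠(j71000) = 90.00°
∠(j71000 + 37.5) = arctan(71000/37.5) = 89.97°
∠(j71000 + 5700) = arctan(71000/5700) = 85.41°
∠G(j71000) = 90.00° − (89.97° + 85.41°) = -85.38°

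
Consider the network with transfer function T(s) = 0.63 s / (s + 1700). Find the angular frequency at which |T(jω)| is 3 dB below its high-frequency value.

1700 rad/s

For a single-pole high-pass, the −3 dB point is at the pole: ω = 1700 rad/s.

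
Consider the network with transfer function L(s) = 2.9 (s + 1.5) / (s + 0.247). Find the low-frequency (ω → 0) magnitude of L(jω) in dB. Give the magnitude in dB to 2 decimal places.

L(0) = 2.9 × 1.5 / 0.247 = 17.611
20 log₁₀(17.611) = 24.916 dB

24.92 dB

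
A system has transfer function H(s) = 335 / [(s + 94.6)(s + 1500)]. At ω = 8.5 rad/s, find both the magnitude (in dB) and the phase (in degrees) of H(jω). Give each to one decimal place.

|j8.5 + 94.6| = √(8.5² + 94.6²) = 94.98
|j8.5 + 1500| = √(8.5² + 1500²) = 1500
|H(j8.5)| = 335 / (94.98 × 1500) = 0.0023513
20 log₁₀(0.0023513) = -52.57 dB
∠(j8.5 + 94.6) = arctan(8.5/94.6) = 5.13°
∠(j8.5 + 1500) = arctan(8.5/1500) = 0.32°
∠H(j8.5) = − (5.13° + 0.32°) = -5.46°

|H| = -52.6 dB, ∠H = -5.5°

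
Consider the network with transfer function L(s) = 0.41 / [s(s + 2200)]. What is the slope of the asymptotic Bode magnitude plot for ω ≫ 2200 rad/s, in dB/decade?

-40 dB/decade

With 0 zeros and 2 poles, the high-frequency asymptotic slope is 20 × (0 − 2) = -40 dB/decade.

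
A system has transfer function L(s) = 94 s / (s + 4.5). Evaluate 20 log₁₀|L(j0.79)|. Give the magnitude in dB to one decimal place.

24.2 dB

|j0.79| = 0.79
|j0.79 + 4.5| = √(0.79² + 4.5²) = 4.569
|L(j0.79)| = 94 × 0.79 / 4.569 = 16.254
20 log₁₀(16.254) = 24.22 dB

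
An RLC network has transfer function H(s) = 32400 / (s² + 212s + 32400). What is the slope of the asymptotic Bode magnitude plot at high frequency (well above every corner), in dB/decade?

With 0 zeros and 2 poles, the high-frequency asymptotic slope is 20 × (0 − 2) = -40 dB/decade.

-40 dB/decade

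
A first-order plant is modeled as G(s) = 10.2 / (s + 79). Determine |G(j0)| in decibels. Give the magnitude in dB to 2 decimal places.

-17.78 dB

G(0) = 10.2 / 79 = 0.12911
20 log₁₀(0.12911) = -17.781 dB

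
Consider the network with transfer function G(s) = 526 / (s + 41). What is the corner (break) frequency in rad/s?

41 rad/s

The single real pole at s = −41 gives a corner at ω = 41 rad/s.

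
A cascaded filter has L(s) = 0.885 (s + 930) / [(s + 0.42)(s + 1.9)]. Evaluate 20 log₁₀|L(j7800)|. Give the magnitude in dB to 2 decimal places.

|j7800 + 930| = √(7800² + 930²) = 7855
|j7800 + 0.42| = √(7800² + 0.42²) = 7800
|j7800 + 1.9| = √(7800² + 1.9²) = 7800
|L(j7800)| = 0.885 × 7855 / (7800 × 7800) = 0.00011427
20 log₁₀(0.00011427) = -78.842 dB

-78.84 dB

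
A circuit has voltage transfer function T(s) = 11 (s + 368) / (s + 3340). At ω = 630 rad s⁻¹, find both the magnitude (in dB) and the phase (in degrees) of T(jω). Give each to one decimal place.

|T| = 7.5 dB, ∠T = 49.0 deg

|j630 + 368| = √(630² + 368²) = 729.6
|j630 + 3340| = √(630² + 3340²) = 3399
|T(j630)| = 11 × 729.6 / 3399 = 2.3613
20 log₁₀(2.3613) = 7.46 dB
∠(j630 + 368) = arctan(630/368) = 59.71°
∠(j630 + 3340) = arctan(630/3340) = 10.68°
∠T(j630) = 59.71° − 10.68° = 49.03°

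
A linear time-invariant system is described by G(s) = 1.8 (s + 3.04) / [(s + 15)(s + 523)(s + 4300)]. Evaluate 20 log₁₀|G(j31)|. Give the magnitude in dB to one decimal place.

|j31 + 3.04| = √(31² + 3.04²) = 31.15
|j31 + 15| = √(31² + 15²) = 34.44
|j31 + 523| = √(31² + 523²) = 523.9
|j31 + 4300| = √(31² + 4300²) = 4300
|G(j31)| = 1.8 × 31.15 / (34.44 × 523.9 × 4300) = 7.2265e-07
20 log₁₀(7.2265e-07) = -122.82 dB

-122.8 dB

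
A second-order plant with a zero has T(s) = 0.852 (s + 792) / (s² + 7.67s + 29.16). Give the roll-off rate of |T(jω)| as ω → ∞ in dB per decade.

-20 dB/decade

With 1 zero and 2 poles, the high-frequency asymptotic slope is 20 × (1 − 2) = -20 dB/decade.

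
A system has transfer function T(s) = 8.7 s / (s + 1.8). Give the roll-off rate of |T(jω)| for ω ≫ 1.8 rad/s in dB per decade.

With 1 zero and 1 pole, the high-frequency asymptotic slope is 20 × (1 − 1) = 0 dB/decade.

0 dB/decade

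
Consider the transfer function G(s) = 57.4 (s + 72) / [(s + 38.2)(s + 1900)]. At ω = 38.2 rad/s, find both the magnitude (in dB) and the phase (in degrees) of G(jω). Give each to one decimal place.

|j38.2 + 72| = √(38.2² + 72²) = 81.51
|j38.2 + 38.2| = √(38.2² + 38.2²) = 54.02
|j38.2 + 1900| = √(38.2² + 1900²) = 1900
|G(j38.2)| = 57.4 × 81.51 / (54.02 × 1900) = 0.04557
20 log₁₀(0.04557) = -26.83 dB
∠(j38.2 + 72) = arctan(38.2/72) = 27.95°
∠(j38.2 + 38.2) = arctan(38.2/38.2) = 45.00°
∠(j38.2 + 1900) = arctan(38.2/1900) = 1.15°
∠G(j38.2) = 27.95° − (45.00° + 1.15°) = -18.20°

|G| = -26.8 dB, ∠G = -18.2°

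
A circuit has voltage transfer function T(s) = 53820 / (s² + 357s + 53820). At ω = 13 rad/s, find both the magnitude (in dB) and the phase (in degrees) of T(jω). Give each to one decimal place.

|(j13)² + 357(j13) + 53820| = |53651 + j4641| = 5.385e+04
|T(j13)| = 53820 / 5.385e+04 = 0.99942
20 log₁₀(0.99942) = -0.01 dB
∠[(j13)² + 357(j13) + 53820] = ∠[53651 + j4641] = 4.94°
∠T(j13) = −4.94° = -4.94°

|T| = -0.0 dB, ∠T = -4.9°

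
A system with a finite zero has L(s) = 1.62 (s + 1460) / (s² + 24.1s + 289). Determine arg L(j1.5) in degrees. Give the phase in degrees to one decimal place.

-7.1°

∠(j1.5 + 1460) = arctan(1.5/1460) = 0.06°
∠[(j1.5)² + 24.1(j1.5) + 289] = ∠[286.75 + j36.15] = 7.19°
∠L(j1.5) = 0.06° − 7.19° = -7.13°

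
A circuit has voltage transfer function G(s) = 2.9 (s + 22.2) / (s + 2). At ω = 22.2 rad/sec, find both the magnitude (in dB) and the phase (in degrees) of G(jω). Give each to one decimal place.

|j22.2 + 22.2| = √(22.2² + 22.2²) = 31.4
|j22.2 + 2| = √(22.2² + 2²) = 22.29
|G(j22.2)| = 2.9 × 31.4 / 22.29 = 4.0847
20 log₁₀(4.0847) = 12.22 dB
∠(j22.2 + 22.2) = arctan(22.2/22.2) = 45.00°
∠(j22.2 + 2) = arctan(22.2/2) = 84.85°
∠G(j22.2) = 45.00° − 84.85° = -39.85°

|G| = 12.2 dB, ∠G = -39.9°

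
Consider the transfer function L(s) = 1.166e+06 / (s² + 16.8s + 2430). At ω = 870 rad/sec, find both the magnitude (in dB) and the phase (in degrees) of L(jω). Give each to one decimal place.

|(j870)² + 16.8(j870) + 2430| = |-7.5447e+05 + j14616| = 7.546e+05
|L(j870)| = 1.166e+06 / 7.546e+05 = 1.5452
20 log₁₀(1.5452) = 3.78 dB
∠[(j870)² + 16.8(j870) + 2430] = ∠[-7.5447e+05 + j14616] = 178.89°
∠L(j870) = −178.89° = -178.89°

|L| = 3.8 dB, ∠L = -178.9 deg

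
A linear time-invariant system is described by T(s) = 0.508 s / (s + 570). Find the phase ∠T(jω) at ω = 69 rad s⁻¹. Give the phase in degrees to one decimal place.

83.1°

∠(j69) = 90.00°
∠(j69 + 570) = arctan(69/570) = 6.90°
∠T(j69) = 90.00° − 6.90° = 83.10°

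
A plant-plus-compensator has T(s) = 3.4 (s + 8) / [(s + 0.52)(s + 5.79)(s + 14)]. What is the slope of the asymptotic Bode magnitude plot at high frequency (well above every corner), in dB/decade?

With 1 zero and 3 poles, the high-frequency asymptotic slope is 20 × (1 − 3) = -40 dB/decade.

-40 dB/decade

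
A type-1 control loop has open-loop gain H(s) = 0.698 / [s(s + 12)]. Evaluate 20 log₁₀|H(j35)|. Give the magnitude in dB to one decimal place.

|j35 + 12| = √(35² + 12²) = 37
|j35| = 35
|H(j35)| = 0.698 / (37 × 35) = 0.000539
20 log₁₀(0.000539) = -65.37 dB

-65.4 dB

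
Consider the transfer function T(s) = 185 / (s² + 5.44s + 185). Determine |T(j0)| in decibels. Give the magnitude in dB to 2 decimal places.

0.00 dB

T(0) = 185 / 185 = 1
20 log₁₀(1) = 0.000 dB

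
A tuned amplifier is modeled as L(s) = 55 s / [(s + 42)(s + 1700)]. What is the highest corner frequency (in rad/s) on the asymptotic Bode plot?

Break frequencies occur at each pole and zero magnitude: 42 rad/s, 1700 rad/s.
The highest is 1700 rad/s.

1700 rad/s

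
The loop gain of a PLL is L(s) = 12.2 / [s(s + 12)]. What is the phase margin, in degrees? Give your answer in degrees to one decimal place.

85.2°

Gain crossover: |L(jω)| = 1 at ω ≈ 1.01 rad/s.
∠L(j1.01) = −90° − arctan(1.01/12) ≈ -94.83°
PM = 180° + (-94.83°) = 85.17°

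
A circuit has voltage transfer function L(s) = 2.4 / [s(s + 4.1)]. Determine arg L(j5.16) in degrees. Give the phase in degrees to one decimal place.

-141.5°

∠(j5.16 + 4.1) = arctan(5.16/4.1) = 51.53°
∠(j5.16) = 90.00°
∠L(j5.16) = − (51.53° + 90.00°) = -141.53°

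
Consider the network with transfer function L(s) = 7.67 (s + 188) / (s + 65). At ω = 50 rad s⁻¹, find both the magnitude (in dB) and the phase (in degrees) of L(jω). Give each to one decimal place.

|j50 + 188| = √(50² + 188²) = 194.5
|j50 + 65| = √(50² + 65²) = 82.01
|L(j50)| = 7.67 × 194.5 / 82.01 = 18.195
20 log₁₀(18.195) = 25.20 dB
∠(j50 + 188) = arctan(50/188) = 14.89°
∠(j50 + 65) = arctan(50/65) = 37.57°
∠L(j50) = 14.89° − 37.57° = -22.68°

|L| = 25.2 dB, ∠L = -22.7°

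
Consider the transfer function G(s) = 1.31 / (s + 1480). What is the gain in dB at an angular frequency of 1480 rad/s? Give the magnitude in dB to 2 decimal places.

-64.07 dB

|j1480 + 1480| = √(1480² + 1480²) = 2093
|G(j1480)| = 1.31 / 2093 = 0.00062589
20 log₁₀(0.00062589) = -64.070 dB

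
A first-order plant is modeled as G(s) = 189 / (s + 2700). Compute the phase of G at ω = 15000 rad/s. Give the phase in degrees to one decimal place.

∠(j15000 + 2700) = arctan(15000/2700) = 79.80°
∠G(j15000) = −79.80° = -79.80°

-79.8°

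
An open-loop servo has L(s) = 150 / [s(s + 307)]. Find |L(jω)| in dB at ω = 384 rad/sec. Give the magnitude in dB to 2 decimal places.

|j384 + 307| = √(384² + 307²) = 491.6
|j384| = 384
|L(j384)| = 150 / (491.6 × 384) = 0.00079454
20 log₁₀(0.00079454) = -61.998 dB

-62.00 dB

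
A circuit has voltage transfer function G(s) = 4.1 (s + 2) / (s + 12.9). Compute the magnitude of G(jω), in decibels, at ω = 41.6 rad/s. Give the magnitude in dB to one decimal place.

11.9 dB

|j41.6 + 2| = √(41.6² + 2²) = 41.65
|j41.6 + 12.9| = √(41.6² + 12.9²) = 43.55
|G(j41.6)| = 4.1 × 41.65 / 43.55 = 3.9206
20 log₁₀(3.9206) = 11.87 dB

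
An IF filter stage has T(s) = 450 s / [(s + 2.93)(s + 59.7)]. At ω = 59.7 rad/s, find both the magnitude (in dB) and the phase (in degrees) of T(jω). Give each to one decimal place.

|T| = 14.5 dB, ∠T = -42.2°

|j59.7| = 59.7
|j59.7 + 2.93| = √(59.7² + 2.93²) = 59.77
|j59.7 + 59.7| = √(59.7² + 59.7²) = 84.43
|T(j59.7)| = 450 × 59.7 / (59.77 × 84.43) = 5.3235
20 log₁₀(5.3235) = 14.52 dB
∠(j59.7) = 90.00°
∠(j59.7 + 2.93) = arctan(59.7/2.93) = 87.19°
∠(j59.7 + 59.7) = arctan(59.7/59.7) = 45.00°
∠T(j59.7) = 90.00° − (87.19° + 45.00°) = -42.19°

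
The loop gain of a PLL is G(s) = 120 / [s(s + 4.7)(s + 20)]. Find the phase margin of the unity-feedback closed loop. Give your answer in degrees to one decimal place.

Gain crossover: |G(jω)| = 1 at ω ≈ 1.23 rad/s.
∠G(j1.23) = −90° − arctan(1.23/4.7) − arctan(1.23/20) ≈ -108.22°
PM = 180° + (-108.22°) = 71.78°

71.8°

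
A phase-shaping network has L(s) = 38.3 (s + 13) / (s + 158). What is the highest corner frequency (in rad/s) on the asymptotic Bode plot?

158 rad/s

Break frequencies occur at each pole and zero magnitude: 13 rad/s, 158 rad/s.
The highest is 158 rad/s.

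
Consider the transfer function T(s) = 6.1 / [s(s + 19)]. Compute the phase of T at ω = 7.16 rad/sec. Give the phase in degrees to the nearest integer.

-111°

∠(j7.16 + 19) = arctan(7.16/19) = 20.65°
∠(j7.16) = 90.00°
∠T(j7.16) = − (20.65° + 90.00°) = -110.65°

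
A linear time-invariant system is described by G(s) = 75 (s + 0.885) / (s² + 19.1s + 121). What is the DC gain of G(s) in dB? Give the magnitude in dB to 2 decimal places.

G(0) = 75 × 0.885 / 121 = 0.54855
20 log₁₀(0.54855) = -5.216 dB

-5.22 dB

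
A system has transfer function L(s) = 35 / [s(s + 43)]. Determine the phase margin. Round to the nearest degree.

Gain crossover: |L(jω)| = 1 at ω ≈ 0.814 rad/s.
∠L(j0.814) = −90° − arctan(0.814/43) ≈ -91.08°
PM = 180° + (-91.08°) = 88.92°

89 deg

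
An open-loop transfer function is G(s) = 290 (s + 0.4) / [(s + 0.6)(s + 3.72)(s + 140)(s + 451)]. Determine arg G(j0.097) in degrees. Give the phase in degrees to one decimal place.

∠(j0.097 + 0.4) = arctan(0.097/0.4) = 13.63°
∠(j0.097 + 0.6) = arctan(0.097/0.6) = 9.18°
∠(j0.097 + 3.72) = arctan(0.097/3.72) = 1.49°
∠(j0.097 + 140) = arctan(0.097/140) = 0.04°
∠(j0.097 + 451) = arctan(0.097/451) = 0.01°
∠G(j0.097) = 13.63° − (9.18° + 1.49° + 0.04° + 0.01°) = 2.90°

2.9°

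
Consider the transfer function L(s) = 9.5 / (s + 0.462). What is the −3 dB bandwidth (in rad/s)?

0.462 rad/s

For a single-pole low-pass, the −3 dB point is at the pole: ω = 0.462 rad/s.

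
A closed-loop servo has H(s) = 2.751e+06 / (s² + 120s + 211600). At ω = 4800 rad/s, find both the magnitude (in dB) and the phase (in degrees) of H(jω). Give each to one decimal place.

|H| = -18.4 dB, ∠H = -178.6°

|(j4800)² + 120(j4800) + 211600| = |-2.2828e+07 + j5.76e+05| = 2.284e+07
|H(j4800)| = 2.751e+06 / 2.284e+07 = 0.12047
20 log₁₀(0.12047) = -18.38 dB
∠[(j4800)² + 120(j4800) + 211600] = ∠[-2.2828e+07 + j5.76e+05] = 178.55°
∠H(j4800) = −178.55° = -178.55°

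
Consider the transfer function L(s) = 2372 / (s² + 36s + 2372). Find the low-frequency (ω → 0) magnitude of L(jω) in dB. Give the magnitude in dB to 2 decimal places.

L(0) = 2372 / 2372 = 1
20 log₁₀(1) = 0.000 dB

0.00 dB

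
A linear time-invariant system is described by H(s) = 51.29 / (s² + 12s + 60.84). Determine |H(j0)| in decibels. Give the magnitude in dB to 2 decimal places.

-1.48 dB

H(0) = 51.29 / 60.84 = 0.84303
20 log₁₀(0.84303) = -1.483 dB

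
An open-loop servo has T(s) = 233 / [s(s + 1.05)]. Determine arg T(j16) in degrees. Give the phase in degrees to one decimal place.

∠(j16 + 1.05) = arctan(16/1.05) = 86.25°
∠(j16) = 90.00°
∠T(j16) = − (86.25° + 90.00°) = -176.25°

-176.2°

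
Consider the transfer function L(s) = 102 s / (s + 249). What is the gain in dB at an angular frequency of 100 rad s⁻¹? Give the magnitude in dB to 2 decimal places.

31.60 dB

|j100| = 100
|j100 + 249| = √(100² + 249²) = 268.3
|L(j100)| = 102 × 100 / 268.3 = 38.013
20 log₁₀(38.013) = 31.599 dB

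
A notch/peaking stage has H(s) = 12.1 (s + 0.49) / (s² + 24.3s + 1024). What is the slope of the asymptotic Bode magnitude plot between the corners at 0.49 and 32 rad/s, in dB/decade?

20 dB/decade

In this band the factors already past their corner are: zero at 0.49; net slope = 20 dB/decade.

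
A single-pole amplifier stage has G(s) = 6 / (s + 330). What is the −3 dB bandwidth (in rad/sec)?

For a single-pole low-pass, the −3 dB point is at the pole: ω = 330 rad/sec.

330 rad/sec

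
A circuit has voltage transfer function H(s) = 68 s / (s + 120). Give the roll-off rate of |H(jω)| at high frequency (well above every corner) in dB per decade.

With 1 zero and 1 pole, the high-frequency asymptotic slope is 20 × (1 − 1) = 0 dB/decade.

0 dB/decade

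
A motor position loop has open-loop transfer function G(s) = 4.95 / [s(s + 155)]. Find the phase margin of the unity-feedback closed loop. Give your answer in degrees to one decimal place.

Gain crossover: |G(jω)| = 1 at ω ≈ 0.0319 rad/s.
∠G(j0.0319) = −90° − arctan(0.0319/155) ≈ -90.01°
PM = 180° + (-90.01°) = 89.99°

90.0°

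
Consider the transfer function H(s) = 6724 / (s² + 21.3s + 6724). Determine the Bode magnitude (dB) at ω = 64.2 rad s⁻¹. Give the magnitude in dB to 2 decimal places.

|(j64.2)² + 21.3(j64.2) + 6724| = |2602.4 + j1367.5| = 2940
|H(j64.2)| = 6724 / 2940 = 2.2873
20 log₁₀(2.2873) = 7.186 dB

7.19 dB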